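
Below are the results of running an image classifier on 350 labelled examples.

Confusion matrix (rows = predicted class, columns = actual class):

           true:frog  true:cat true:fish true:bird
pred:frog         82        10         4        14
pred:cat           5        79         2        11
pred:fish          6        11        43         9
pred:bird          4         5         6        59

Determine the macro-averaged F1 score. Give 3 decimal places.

Per-class F1 score (2·TP/(2·TP+FP+FN)):
  frog: TP=82, FP=10+4+14=28, FN=5+6+4=15 → 164/207 = 0.7923
  cat: TP=79, FP=5+2+11=18, FN=10+11+5=26 → 158/202 = 0.7822
  fish: TP=43, FP=6+11+9=26, FN=4+2+6=12 → 86/124 = 0.6935
  bird: TP=59, FP=4+5+6=15, FN=14+11+9=34 → 118/167 = 0.7066
Macro-F1 score = mean = (0.7923 + 0.7822 + 0.6935 + 0.7066) / 4 = 0.744

0.744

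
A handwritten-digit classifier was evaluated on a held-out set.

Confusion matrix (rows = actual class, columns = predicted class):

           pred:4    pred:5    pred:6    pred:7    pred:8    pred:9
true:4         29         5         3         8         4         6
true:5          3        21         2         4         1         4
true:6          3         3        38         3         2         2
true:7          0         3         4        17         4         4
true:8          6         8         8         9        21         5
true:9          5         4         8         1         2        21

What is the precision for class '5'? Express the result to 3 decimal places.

precision = TP/(TP+FP).
5: TP=21, FP=5+3+3+8+4=23 → 21/44 = 0.4773

0.477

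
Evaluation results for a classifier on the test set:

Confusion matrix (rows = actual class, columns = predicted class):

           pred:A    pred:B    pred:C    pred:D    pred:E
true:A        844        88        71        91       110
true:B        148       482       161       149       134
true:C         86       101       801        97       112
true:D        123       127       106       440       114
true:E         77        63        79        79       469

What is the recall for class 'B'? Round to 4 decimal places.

0.4488

Take TP from the diagonal, FP from the rest of the 'B' prediction marginal, FN from the rest of the 'B' actual marginal.
recall = TP/(TP+FN).
B: TP=482, FN=148+161+149+134=592 → 482/1074 = 0.44879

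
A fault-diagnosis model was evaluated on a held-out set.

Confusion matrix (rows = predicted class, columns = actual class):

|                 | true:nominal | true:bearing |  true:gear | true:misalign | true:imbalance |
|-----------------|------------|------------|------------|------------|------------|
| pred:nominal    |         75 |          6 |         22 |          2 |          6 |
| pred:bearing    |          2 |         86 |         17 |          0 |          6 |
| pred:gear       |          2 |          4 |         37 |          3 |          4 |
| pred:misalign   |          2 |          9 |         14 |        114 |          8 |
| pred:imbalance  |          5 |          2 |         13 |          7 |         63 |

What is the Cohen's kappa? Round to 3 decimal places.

0.669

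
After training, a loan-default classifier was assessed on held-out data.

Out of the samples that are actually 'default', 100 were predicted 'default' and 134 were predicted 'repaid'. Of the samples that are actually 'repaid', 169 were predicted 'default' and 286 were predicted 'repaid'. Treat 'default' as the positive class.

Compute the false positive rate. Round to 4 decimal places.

FPR = FP/(FP+TN) = 169/(169+286) = 0.3714

0.3714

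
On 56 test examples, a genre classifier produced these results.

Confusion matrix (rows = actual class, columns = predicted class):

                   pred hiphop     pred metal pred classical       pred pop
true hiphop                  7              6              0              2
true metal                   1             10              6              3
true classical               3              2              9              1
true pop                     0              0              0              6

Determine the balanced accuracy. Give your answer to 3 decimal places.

0.642

Balanced accuracy = mean of per-class recall.
  hiphop: recall = 7/15 = 0.4667
  metal: recall = 10/20 = 0.5000
  classical: recall = 9/15 = 0.6000
  pop: recall = 6/6 = 1.0000
Mean = (0.4667 + 0.5000 + 0.6000 + 1.0000) / 4 = 0.642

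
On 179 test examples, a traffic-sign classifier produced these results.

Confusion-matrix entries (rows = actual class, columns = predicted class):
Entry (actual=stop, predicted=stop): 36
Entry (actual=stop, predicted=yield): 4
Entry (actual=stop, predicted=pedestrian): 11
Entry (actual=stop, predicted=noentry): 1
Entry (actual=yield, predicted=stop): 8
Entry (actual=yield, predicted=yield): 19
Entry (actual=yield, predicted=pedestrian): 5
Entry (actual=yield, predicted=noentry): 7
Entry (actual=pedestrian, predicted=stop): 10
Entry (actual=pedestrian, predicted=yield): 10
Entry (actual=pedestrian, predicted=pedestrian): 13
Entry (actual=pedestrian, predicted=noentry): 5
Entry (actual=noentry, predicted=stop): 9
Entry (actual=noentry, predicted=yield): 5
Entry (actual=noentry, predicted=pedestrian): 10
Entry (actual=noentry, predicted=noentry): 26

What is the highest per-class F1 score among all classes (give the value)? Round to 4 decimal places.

Per-class F1 score (2·TP/(2·TP+FP+FN)):
  stop: TP=36, FP=8+10+9=27, FN=4+11+1=16 → 72/115 = 0.62609
  yield: TP=19, FP=4+10+5=19, FN=8+5+7=20 → 38/77 = 0.49351
  pedestrian: TP=13, FP=11+5+10=26, FN=10+10+5=25 → 26/77 = 0.33766
  noentry: TP=26, FP=1+7+5=13, FN=9+5+10=24 → 52/89 = 0.58427
Highest is class 'stop' with F1 score = 0.6261.

0.6261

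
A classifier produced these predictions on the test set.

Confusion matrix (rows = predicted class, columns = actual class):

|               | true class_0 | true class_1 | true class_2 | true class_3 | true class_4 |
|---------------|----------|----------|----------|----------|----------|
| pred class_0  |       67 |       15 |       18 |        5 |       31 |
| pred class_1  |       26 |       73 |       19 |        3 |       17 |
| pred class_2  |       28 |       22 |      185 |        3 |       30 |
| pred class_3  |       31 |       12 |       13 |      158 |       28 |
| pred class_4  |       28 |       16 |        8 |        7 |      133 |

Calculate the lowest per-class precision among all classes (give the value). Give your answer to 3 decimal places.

0.493

Per-class precision (TP/(TP+FP)):
  class_0: TP=67, FP=15+18+5+31=69 → 67/136 = 0.4926
  class_1: TP=73, FP=26+19+3+17=65 → 73/138 = 0.5290
  class_2: TP=185, FP=28+22+3+30=83 → 185/268 = 0.6903
  class_3: TP=158, FP=31+12+13+28=84 → 158/242 = 0.6529
  class_4: TP=133, FP=28+16+8+7=59 → 133/192 = 0.6927
Lowest is class 'class_0' with precision = 0.493.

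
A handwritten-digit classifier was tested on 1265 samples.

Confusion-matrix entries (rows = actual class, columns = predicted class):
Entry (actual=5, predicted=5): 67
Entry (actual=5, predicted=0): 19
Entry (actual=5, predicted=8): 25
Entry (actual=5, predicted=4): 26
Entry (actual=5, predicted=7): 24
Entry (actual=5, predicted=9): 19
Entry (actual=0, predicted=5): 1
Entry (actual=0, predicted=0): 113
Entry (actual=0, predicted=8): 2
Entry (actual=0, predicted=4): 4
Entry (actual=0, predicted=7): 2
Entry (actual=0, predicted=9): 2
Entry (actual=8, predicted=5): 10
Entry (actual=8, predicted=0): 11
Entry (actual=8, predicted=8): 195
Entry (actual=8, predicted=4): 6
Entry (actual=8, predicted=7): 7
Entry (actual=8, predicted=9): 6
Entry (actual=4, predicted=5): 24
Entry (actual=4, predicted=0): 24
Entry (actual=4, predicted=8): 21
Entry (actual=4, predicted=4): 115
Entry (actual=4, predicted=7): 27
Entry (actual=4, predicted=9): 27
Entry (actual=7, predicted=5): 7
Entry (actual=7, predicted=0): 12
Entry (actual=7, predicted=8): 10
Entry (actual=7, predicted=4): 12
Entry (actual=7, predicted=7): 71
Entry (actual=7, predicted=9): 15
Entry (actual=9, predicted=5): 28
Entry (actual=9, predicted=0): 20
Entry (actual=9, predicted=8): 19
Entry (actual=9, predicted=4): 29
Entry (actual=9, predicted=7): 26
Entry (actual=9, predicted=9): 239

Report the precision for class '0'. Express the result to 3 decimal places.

0.568

precision = TP/(TP+FP).
0: TP=113, FP=19+11+24+12+20=86 → 113/199 = 0.5678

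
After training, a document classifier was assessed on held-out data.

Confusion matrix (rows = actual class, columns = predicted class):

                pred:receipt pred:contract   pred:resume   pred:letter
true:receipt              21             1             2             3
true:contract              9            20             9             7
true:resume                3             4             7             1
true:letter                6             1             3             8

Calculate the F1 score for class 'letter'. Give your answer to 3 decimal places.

0.432

Take TP from the diagonal, FP from the rest of the 'letter' prediction marginal, FN from the rest of the 'letter' actual marginal.
F1 score = 2·TP/(2·TP+FP+FN).
letter: TP=8, FP=3+7+1=11, FN=6+1+3=10 → 16/37 = 0.4324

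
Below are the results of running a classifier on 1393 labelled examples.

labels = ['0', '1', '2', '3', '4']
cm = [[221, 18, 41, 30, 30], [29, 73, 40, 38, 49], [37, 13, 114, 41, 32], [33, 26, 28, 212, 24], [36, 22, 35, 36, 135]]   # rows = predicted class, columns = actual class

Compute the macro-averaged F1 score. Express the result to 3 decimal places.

Per-class F1 score (2·TP/(2·TP+FP+FN)):
  0: TP=221, FP=18+41+30+30=119, FN=29+37+33+36=135 → 442/696 = 0.6351
  1: TP=73, FP=29+40+38+49=156, FN=18+13+26+22=79 → 146/381 = 0.3832
  2: TP=114, FP=37+13+41+32=123, FN=41+40+28+35=144 → 228/495 = 0.4606
  3: TP=212, FP=33+26+28+24=111, FN=30+38+41+36=145 → 424/680 = 0.6235
  4: TP=135, FP=36+22+35+36=129, FN=30+49+32+24=135 → 270/534 = 0.5056
Macro-F1 score = mean = (0.6351 + 0.3832 + 0.4606 + 0.6235 + 0.5056) / 5 = 0.522

0.522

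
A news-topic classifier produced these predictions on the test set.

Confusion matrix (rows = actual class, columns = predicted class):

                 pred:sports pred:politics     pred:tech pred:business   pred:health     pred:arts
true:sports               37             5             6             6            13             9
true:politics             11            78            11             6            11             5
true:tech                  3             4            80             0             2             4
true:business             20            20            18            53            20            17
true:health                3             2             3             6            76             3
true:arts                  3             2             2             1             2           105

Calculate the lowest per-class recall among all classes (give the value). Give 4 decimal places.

Per-class recall (TP/(TP+FN)):
  sports: TP=37, FN=5+6+6+13+9=39 → 37/76 = 0.48684
  politics: TP=78, FN=11+11+6+11+5=44 → 78/122 = 0.63934
  tech: TP=80, FN=3+4+0+2+4=13 → 80/93 = 0.86022
  business: TP=53, FN=20+20+18+20+17=95 → 53/148 = 0.35811
  health: TP=76, FN=3+2+3+6+3=17 → 76/93 = 0.81720
  arts: TP=105, FN=3+2+2+1+2=10 → 105/115 = 0.91304
Lowest is class 'business' with recall = 0.3581.

0.3581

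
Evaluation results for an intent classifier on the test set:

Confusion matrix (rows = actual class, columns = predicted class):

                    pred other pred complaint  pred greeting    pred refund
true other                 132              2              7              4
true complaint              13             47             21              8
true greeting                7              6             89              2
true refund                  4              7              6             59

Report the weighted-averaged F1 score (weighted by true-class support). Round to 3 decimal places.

Per-class F1 score (2·TP/(2·TP+FP+FN)):
  other: TP=132, FP=13+7+4=24, FN=2+7+4=13 → 264/301 = 0.8771
  complaint: TP=47, FP=2+6+7=15, FN=13+21+8=42 → 94/151 = 0.6225
  greeting: TP=89, FP=7+21+6=34, FN=7+6+2=15 → 178/227 = 0.7841
  refund: TP=59, FP=4+8+2=14, FN=4+7+6=17 → 118/149 = 0.7919
Weighted-F1 score = Σ (supportᵢ/N)·F1 scoreᵢ with N=414: (145/414)·0.8771 + (89/414)·0.6225 + (104/414)·0.7841 + (76/414)·0.7919 = 0.783

0.783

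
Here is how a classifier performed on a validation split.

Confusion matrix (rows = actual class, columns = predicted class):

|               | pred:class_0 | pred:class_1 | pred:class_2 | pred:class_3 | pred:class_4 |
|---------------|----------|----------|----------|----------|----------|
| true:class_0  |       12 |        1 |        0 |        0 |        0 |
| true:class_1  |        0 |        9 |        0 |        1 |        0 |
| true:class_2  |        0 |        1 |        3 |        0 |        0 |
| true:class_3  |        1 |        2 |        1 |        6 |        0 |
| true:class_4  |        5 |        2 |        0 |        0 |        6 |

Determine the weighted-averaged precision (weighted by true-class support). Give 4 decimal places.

0.7848

Per-class precision (TP/(TP+FP)):
  class_0: TP=12, FP=0+0+1+5=6 → 12/18 = 0.66667
  class_1: TP=9, FP=1+1+2+2=6 → 9/15 = 0.60000
  class_2: TP=3, FP=0+0+1+0=1 → 3/4 = 0.75000
  class_3: TP=6, FP=0+1+0+0=1 → 6/7 = 0.85714
  class_4: TP=6, FP=0+0+0+0=0 → 6/6 = 1.00000
Weighted-precision = Σ (supportᵢ/N)·precisionᵢ with N=50: (13/50)·0.66667 + (10/50)·0.60000 + (4/50)·0.75000 + (10/50)·0.85714 + (13/50)·1.00000 = 0.7848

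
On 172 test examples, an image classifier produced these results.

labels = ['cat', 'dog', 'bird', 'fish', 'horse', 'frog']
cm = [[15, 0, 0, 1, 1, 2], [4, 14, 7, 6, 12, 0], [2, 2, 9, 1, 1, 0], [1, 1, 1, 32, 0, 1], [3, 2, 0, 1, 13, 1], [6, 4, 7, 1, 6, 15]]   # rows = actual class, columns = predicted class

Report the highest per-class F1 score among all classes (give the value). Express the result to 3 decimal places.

0.821

Per-class F1 score (2·TP/(2·TP+FP+FN)):
  cat: TP=15, FP=4+2+1+3+6=16, FN=0+0+1+1+2=4 → 30/50 = 0.6000
  dog: TP=14, FP=0+2+1+2+4=9, FN=4+7+6+12+0=29 → 28/66 = 0.4242
  bird: TP=9, FP=0+7+1+0+7=15, FN=2+2+1+1+0=6 → 18/39 = 0.4615
  fish: TP=32, FP=1+6+1+1+1=10, FN=1+1+1+0+1=4 → 64/78 = 0.8205
  horse: TP=13, FP=1+12+1+0+6=20, FN=3+2+0+1+1=7 → 26/53 = 0.4906
  frog: TP=15, FP=2+0+0+1+1=4, FN=6+4+7+1+6=24 → 30/58 = 0.5172
Highest is class 'fish' with F1 score = 0.821.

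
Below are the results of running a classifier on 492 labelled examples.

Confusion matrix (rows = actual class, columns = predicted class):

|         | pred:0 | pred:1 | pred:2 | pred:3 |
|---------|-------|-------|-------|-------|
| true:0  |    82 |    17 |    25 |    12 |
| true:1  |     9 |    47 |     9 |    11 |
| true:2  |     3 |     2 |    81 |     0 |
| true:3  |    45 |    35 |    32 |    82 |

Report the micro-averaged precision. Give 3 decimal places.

0.593

Micro-averaging pools counts across classes: ΣTP=292, ΣFP=200, ΣFN=200.
Micro-precision = TP/(TP+FP) on pooled counts = 0.593 (equals overall accuracy in single-label multiclass).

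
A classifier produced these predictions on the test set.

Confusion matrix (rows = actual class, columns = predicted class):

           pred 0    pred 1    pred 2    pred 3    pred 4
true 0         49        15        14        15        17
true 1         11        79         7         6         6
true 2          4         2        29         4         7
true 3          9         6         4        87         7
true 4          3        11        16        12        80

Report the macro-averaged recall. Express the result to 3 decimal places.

Per-class recall (TP/(TP+FN)):
  0: TP=49, FN=15+14+15+17=61 → 49/110 = 0.4455
  1: TP=79, FN=11+7+6+6=30 → 79/109 = 0.7248
  2: TP=29, FN=4+2+4+7=17 → 29/46 = 0.6304
  3: TP=87, FN=9+6+4+7=26 → 87/113 = 0.7699
  4: TP=80, FN=3+11+16+12=42 → 80/122 = 0.6557
Macro-recall = mean = (0.4455 + 0.7248 + 0.6304 + 0.7699 + 0.6557) / 5 = 0.645

0.645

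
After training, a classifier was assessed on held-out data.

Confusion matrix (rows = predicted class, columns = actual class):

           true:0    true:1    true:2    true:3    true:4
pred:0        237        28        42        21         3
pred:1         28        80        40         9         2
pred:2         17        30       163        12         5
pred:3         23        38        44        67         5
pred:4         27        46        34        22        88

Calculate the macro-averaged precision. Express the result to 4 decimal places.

0.5443

Per-class precision (TP/(TP+FP)):
  0: TP=237, FP=28+42+21+3=94 → 237/331 = 0.71601
  1: TP=80, FP=28+40+9+2=79 → 80/159 = 0.50314
  2: TP=163, FP=17+30+12+5=64 → 163/227 = 0.71806
  3: TP=67, FP=23+38+44+5=110 → 67/177 = 0.37853
  4: TP=88, FP=27+46+34+22=129 → 88/217 = 0.40553
Macro-precision = mean = (0.71601 + 0.50314 + 0.71806 + 0.37853 + 0.40553) / 5 = 0.5443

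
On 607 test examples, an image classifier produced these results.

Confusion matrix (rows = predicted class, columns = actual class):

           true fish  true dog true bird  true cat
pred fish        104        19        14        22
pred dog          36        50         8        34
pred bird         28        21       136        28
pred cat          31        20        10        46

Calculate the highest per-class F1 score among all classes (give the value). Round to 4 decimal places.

0.7139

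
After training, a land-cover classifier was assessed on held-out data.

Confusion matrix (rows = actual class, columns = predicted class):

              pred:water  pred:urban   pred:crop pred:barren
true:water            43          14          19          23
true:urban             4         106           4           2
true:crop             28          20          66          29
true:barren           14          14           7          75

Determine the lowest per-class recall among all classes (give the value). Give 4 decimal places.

0.4343

Per-class recall (TP/(TP+FN)):
  water: TP=43, FN=14+19+23=56 → 43/99 = 0.43434
  urban: TP=106, FN=4+4+2=10 → 106/116 = 0.91379
  crop: TP=66, FN=28+20+29=77 → 66/143 = 0.46154
  barren: TP=75, FN=14+14+7=35 → 75/110 = 0.68182
Lowest is class 'water' with recall = 0.4343.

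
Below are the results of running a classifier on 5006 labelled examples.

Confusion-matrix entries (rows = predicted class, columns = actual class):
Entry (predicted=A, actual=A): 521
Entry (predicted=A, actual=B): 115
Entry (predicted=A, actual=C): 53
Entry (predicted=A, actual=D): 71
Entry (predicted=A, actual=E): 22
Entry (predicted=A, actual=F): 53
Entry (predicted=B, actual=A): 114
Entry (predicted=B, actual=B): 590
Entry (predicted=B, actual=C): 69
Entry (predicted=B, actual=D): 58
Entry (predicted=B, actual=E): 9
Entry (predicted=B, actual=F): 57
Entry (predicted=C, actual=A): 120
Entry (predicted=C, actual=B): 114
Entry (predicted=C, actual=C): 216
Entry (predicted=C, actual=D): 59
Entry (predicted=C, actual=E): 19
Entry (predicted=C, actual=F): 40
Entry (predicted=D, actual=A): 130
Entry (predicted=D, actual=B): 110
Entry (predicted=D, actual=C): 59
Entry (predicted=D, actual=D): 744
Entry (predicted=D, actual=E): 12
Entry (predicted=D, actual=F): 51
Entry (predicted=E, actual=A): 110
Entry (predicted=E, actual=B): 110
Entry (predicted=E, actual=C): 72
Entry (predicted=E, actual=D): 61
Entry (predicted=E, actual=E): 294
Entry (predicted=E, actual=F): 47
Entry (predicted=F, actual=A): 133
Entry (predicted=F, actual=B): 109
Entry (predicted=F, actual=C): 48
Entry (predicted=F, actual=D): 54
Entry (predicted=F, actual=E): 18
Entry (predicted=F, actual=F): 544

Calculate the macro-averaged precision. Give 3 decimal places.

0.560

Per-class precision (TP/(TP+FP)):
  A: TP=521, FP=115+53+71+22+53=314 → 521/835 = 0.6240
  B: TP=590, FP=114+69+58+9+57=307 → 590/897 = 0.6577
  C: TP=216, FP=120+114+59+19+40=352 → 216/568 = 0.3803
  D: TP=744, FP=130+110+59+12+51=362 → 744/1106 = 0.6727
  E: TP=294, FP=110+110+72+61+47=400 → 294/694 = 0.4236
  F: TP=544, FP=133+109+48+54+18=362 → 544/906 = 0.6004
Macro-precision = mean = (0.6240 + 0.6577 + 0.3803 + 0.6727 + 0.4236 + 0.6004) / 6 = 0.560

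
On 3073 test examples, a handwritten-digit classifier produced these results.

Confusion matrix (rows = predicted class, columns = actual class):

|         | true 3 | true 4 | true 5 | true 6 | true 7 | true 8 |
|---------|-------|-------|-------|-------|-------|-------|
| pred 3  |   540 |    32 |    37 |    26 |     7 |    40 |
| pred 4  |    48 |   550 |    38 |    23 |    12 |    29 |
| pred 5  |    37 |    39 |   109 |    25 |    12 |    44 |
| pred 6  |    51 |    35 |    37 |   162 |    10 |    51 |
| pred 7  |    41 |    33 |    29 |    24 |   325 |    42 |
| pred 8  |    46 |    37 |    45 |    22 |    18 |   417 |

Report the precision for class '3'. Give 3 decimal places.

0.792

Take TP from the diagonal, FP from the rest of the '3' prediction marginal, FN from the rest of the '3' actual marginal.
precision = TP/(TP+FP).
3: TP=540, FP=32+37+26+7+40=142 → 540/682 = 0.7918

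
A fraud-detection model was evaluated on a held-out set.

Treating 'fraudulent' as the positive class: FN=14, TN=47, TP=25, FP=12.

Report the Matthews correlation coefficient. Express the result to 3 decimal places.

0.442

MCC = (TP·TN − FP·FN) / √((TP+FP)(TP+FN)(TN+FP)(TN+FN))
Numerator = 25·47 − 12·14 = 1007
Denominator = √(37·39·59·61) = √5193357 = 2278.8938
MCC = 1007 / 2278.8938 = 0.442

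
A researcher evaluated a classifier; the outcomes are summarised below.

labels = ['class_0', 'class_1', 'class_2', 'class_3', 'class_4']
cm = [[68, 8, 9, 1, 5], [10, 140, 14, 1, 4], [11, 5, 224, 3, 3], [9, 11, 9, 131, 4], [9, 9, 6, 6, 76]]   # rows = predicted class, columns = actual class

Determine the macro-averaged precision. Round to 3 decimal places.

Per-class precision (TP/(TP+FP)):
  class_0: TP=68, FP=8+9+1+5=23 → 68/91 = 0.7473
  class_1: TP=140, FP=10+14+1+4=29 → 140/169 = 0.8284
  class_2: TP=224, FP=11+5+3+3=22 → 224/246 = 0.9106
  class_3: TP=131, FP=9+11+9+4=33 → 131/164 = 0.7988
  class_4: TP=76, FP=9+9+6+6=30 → 76/106 = 0.7170
Macro-precision = mean = (0.7473 + 0.8284 + 0.9106 + 0.7988 + 0.7170) / 5 = 0.800

0.800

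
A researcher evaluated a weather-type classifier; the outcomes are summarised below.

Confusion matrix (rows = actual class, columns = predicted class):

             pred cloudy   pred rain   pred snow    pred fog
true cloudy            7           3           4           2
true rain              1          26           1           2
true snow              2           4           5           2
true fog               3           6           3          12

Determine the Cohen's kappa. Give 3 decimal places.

0.442

Observed agreement pₒ = trace/N = 50/83 = 0.6024
Expected agreement pₑ = Σ (rowᵢ·colᵢ)/N² = (16·13 + 30·39 + 13·13 + 24·18)/83² = 0.2873
κ = (pₒ − pₑ)/(1 − pₑ) = (0.6024 − 0.2873)/(1 − 0.2873) = 0.442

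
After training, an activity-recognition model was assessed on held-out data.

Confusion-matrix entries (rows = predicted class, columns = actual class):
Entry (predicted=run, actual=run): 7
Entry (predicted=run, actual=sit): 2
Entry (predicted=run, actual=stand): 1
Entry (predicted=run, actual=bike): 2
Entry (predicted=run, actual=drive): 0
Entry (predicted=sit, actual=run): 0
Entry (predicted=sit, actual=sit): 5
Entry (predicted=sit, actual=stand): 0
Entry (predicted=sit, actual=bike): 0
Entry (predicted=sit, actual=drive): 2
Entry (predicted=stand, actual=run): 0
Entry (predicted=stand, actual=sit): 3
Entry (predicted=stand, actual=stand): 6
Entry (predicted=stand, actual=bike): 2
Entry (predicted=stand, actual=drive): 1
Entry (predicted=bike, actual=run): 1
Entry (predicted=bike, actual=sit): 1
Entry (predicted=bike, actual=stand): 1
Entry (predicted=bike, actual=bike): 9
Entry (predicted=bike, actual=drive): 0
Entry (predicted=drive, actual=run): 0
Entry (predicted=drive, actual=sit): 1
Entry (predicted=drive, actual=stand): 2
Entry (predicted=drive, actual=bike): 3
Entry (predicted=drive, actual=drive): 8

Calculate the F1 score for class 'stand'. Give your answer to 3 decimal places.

One-vs-rest for 'stand': TP = diagonal; FP = other classes predicted 'stand'; FN = 'stand' predicted as other.
F1 score = 2·TP/(2·TP+FP+FN).
stand: TP=6, FP=0+3+2+1=6, FN=1+0+1+2=4 → 12/22 = 0.5455

0.545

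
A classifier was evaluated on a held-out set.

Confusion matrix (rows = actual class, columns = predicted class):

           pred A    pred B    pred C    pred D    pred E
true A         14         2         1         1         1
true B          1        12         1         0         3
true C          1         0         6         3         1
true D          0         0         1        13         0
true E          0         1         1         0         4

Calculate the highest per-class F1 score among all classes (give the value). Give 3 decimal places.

Per-class F1 score (2·TP/(2·TP+FP+FN)):
  A: TP=14, FP=1+1+0+0=2, FN=2+1+1+1=5 → 28/35 = 0.8000
  B: TP=12, FP=2+0+0+1=3, FN=1+1+0+3=5 → 24/32 = 0.7500
  C: TP=6, FP=1+1+1+1=4, FN=1+0+3+1=5 → 12/21 = 0.5714
  D: TP=13, FP=1+0+3+0=4, FN=0+0+1+0=1 → 26/31 = 0.8387
  E: TP=4, FP=1+3+1+0=5, FN=0+1+1+0=2 → 8/15 = 0.5333
Highest is class 'D' with F1 score = 0.839.

0.839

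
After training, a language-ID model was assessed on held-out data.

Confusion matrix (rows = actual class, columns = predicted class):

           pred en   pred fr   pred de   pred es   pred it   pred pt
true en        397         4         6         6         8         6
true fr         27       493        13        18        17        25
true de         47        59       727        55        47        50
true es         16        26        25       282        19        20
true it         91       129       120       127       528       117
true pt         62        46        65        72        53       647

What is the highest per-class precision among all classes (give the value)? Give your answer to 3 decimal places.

Per-class precision (TP/(TP+FP)):
  en: TP=397, FP=27+47+16+91+62=243 → 397/640 = 0.6203
  fr: TP=493, FP=4+59+26+129+46=264 → 493/757 = 0.6513
  de: TP=727, FP=6+13+25+120+65=229 → 727/956 = 0.7605
  es: TP=282, FP=6+18+55+127+72=278 → 282/560 = 0.5036
  it: TP=528, FP=8+17+47+19+53=144 → 528/672 = 0.7857
  pt: TP=647, FP=6+25+50+20+117=218 → 647/865 = 0.7480
Highest is class 'it' with precision = 0.786.

0.786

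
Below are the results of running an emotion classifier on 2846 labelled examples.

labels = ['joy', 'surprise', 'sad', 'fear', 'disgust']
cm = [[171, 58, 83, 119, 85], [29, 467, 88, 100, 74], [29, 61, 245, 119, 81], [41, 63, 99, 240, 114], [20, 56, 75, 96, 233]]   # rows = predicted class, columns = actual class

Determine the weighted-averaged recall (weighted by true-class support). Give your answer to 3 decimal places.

0.476

Per-class recall (TP/(TP+FN)):
  joy: TP=171, FN=29+29+41+20=119 → 171/290 = 0.5897
  surprise: TP=467, FN=58+61+63+56=238 → 467/705 = 0.6624
  sad: TP=245, FN=83+88+99+75=345 → 245/590 = 0.4153
  fear: TP=240, FN=119+100+119+96=434 → 240/674 = 0.3561
  disgust: TP=233, FN=85+74+81+114=354 → 233/587 = 0.3969
Weighted-recall = Σ (supportᵢ/N)·recallᵢ with N=2846: (290/2846)·0.5897 + (705/2846)·0.6624 + (590/2846)·0.4153 + (674/2846)·0.3561 + (587/2846)·0.3969 = 0.476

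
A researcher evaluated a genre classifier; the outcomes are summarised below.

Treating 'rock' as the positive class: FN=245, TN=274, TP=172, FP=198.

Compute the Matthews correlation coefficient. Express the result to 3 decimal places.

-0.007

MCC = (TP·TN − FP·FN) / √((TP+FP)(TP+FN)(TN+FP)(TN+FN))
Numerator = 172·274 − 198·245 = -1382
Denominator = √(370·417·472·519) = √37796112720 = 194412.2237
MCC = -1382 / 194412.2237 = -0.007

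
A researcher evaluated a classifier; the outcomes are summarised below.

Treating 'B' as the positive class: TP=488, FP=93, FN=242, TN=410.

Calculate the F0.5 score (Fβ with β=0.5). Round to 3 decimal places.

Fβ = (1+β²)·TP / ((1+β²)·TP + β²·FN + FP), with β²=1/4
= 1.25·488 / (1.25·488 + 0.25·242 + 93) = 0.799

0.799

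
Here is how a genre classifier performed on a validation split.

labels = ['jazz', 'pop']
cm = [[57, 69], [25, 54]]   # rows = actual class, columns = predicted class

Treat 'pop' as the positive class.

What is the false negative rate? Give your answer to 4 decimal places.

FNR = FN/(FN+TP) = 25/(25+54) = 0.3165

0.3165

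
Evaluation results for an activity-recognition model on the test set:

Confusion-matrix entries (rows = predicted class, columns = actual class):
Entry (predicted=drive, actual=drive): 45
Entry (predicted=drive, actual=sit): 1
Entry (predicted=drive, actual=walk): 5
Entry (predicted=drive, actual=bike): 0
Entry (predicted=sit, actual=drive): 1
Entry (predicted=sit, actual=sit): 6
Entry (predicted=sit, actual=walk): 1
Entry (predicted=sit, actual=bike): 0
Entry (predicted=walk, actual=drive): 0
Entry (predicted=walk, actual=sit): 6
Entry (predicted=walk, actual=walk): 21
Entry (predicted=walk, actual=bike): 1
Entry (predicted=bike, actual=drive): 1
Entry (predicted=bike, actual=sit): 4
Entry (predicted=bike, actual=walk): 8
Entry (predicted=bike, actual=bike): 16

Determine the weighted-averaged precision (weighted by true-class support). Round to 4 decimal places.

0.7746

Per-class precision (TP/(TP+FP)):
  drive: TP=45, FP=1+5+0=6 → 45/51 = 0.88235
  sit: TP=6, FP=1+1+0=2 → 6/8 = 0.75000
  walk: TP=21, FP=0+6+1=7 → 21/28 = 0.75000
  bike: TP=16, FP=1+4+8=13 → 16/29 = 0.55172
Weighted-precision = Σ (supportᵢ/N)·precisionᵢ with N=116: (47/116)·0.88235 + (17/116)·0.75000 + (35/116)·0.75000 + (17/116)·0.55172 = 0.7746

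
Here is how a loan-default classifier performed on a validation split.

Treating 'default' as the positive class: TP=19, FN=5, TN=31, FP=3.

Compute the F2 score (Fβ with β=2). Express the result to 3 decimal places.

Fβ = (1+β²)·TP / ((1+β²)·TP + β²·FN + FP), with β²=4
= 5·19 / (5·19 + 4·5 + 3) = 0.805

0.805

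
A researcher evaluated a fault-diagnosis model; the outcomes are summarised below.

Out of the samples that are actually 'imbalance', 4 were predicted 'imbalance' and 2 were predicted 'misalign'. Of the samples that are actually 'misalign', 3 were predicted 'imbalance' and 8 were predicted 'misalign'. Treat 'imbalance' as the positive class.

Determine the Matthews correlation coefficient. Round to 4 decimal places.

0.3825

MCC = (TP·TN − FP·FN) / √((TP+FP)(TP+FN)(TN+FP)(TN+FN))
Numerator = 4·8 − 3·2 = 26
Denominator = √(7·6·11·10) = √4620 = 67.9706
MCC = 26 / 67.9706 = 0.3825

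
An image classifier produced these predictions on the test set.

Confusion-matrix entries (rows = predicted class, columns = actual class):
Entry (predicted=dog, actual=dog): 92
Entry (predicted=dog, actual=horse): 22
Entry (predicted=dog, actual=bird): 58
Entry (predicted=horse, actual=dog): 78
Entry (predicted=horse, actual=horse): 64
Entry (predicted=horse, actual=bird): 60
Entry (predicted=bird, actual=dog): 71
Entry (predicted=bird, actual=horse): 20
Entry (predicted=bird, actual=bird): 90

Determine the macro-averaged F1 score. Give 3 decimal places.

0.441

Per-class F1 score (2·TP/(2·TP+FP+FN)):
  dog: TP=92, FP=22+58=80, FN=78+71=149 → 184/413 = 0.4455
  horse: TP=64, FP=78+60=138, FN=22+20=42 → 128/308 = 0.4156
  bird: TP=90, FP=71+20=91, FN=58+60=118 → 180/389 = 0.4627
Macro-F1 score = mean = (0.4455 + 0.4156 + 0.4627) / 3 = 0.441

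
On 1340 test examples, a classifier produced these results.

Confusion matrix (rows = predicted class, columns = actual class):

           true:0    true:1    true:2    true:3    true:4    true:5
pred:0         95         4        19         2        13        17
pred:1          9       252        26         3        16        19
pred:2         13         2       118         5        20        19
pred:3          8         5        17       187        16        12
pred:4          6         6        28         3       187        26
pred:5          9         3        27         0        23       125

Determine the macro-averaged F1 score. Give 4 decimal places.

Per-class F1 score (2·TP/(2·TP+FP+FN)):
  0: TP=95, FP=4+19+2+13+17=55, FN=9+13+8+6+9=45 → 190/290 = 0.65517
  1: TP=252, FP=9+26+3+16+19=73, FN=4+2+5+6+3=20 → 504/597 = 0.84422
  2: TP=118, FP=13+2+5+20+19=59, FN=19+26+17+28+27=117 → 236/412 = 0.57282
  3: TP=187, FP=8+5+17+16+12=58, FN=2+3+5+3+0=13 → 374/445 = 0.84045
  4: TP=187, FP=6+6+28+3+26=69, FN=13+16+20+16+23=88 → 374/531 = 0.70433
  5: TP=125, FP=9+3+27+0+23=62, FN=17+19+19+12+26=93 → 250/405 = 0.61728
Macro-F1 score = mean = (0.65517 + 0.84422 + 0.57282 + 0.84045 + 0.70433 + 0.61728) / 6 = 0.7057

0.7057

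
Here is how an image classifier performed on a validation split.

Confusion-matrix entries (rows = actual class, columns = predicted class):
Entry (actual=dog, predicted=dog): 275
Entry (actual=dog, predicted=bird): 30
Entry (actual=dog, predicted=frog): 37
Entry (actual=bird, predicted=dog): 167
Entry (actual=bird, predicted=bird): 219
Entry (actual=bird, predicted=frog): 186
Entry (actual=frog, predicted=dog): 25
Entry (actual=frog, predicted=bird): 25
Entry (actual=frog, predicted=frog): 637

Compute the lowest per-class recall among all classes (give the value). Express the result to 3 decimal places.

Per-class recall (TP/(TP+FN)):
  dog: TP=275, FN=30+37=67 → 275/342 = 0.8041
  bird: TP=219, FN=167+186=353 → 219/572 = 0.3829
  frog: TP=637, FN=25+25=50 → 637/687 = 0.9272
Lowest is class 'bird' with recall = 0.383.

0.383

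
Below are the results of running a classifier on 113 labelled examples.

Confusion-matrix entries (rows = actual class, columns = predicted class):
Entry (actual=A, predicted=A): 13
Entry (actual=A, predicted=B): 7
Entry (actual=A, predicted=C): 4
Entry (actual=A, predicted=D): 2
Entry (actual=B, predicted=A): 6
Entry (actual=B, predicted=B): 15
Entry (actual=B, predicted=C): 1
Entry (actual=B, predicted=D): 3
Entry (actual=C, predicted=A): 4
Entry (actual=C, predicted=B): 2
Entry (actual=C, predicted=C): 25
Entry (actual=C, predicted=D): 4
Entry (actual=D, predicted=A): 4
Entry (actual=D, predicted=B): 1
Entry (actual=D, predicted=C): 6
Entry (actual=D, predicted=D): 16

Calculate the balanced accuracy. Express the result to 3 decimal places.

Balanced accuracy = mean of per-class recall.
  A: recall = 13/26 = 0.5000
  B: recall = 15/25 = 0.6000
  C: recall = 25/35 = 0.7143
  D: recall = 16/27 = 0.5926
Mean = (0.5000 + 0.6000 + 0.7143 + 0.5926) / 4 = 0.602

0.602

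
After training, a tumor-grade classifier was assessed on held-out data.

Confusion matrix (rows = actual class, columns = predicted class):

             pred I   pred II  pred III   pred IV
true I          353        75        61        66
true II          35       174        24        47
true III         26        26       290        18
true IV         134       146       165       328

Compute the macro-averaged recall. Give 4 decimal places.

Per-class recall (TP/(TP+FN)):
  I: TP=353, FN=75+61+66=202 → 353/555 = 0.63604
  II: TP=174, FN=35+24+47=106 → 174/280 = 0.62143
  III: TP=290, FN=26+26+18=70 → 290/360 = 0.80556
  IV: TP=328, FN=134+146+165=445 → 328/773 = 0.42432
Macro-recall = mean = (0.63604 + 0.62143 + 0.80556 + 0.42432) / 4 = 0.6218

0.6218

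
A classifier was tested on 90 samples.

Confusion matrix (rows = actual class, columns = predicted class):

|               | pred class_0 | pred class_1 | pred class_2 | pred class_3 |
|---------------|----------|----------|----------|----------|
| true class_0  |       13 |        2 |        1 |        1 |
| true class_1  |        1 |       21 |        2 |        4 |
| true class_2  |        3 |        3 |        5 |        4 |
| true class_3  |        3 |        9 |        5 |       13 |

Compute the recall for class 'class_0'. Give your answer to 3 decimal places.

One-vs-rest for 'class_0': TP = diagonal; FP = other classes predicted 'class_0'; FN = 'class_0' predicted as other.
recall = TP/(TP+FN).
class_0: TP=13, FN=2+1+1=4 → 13/17 = 0.7647

0.765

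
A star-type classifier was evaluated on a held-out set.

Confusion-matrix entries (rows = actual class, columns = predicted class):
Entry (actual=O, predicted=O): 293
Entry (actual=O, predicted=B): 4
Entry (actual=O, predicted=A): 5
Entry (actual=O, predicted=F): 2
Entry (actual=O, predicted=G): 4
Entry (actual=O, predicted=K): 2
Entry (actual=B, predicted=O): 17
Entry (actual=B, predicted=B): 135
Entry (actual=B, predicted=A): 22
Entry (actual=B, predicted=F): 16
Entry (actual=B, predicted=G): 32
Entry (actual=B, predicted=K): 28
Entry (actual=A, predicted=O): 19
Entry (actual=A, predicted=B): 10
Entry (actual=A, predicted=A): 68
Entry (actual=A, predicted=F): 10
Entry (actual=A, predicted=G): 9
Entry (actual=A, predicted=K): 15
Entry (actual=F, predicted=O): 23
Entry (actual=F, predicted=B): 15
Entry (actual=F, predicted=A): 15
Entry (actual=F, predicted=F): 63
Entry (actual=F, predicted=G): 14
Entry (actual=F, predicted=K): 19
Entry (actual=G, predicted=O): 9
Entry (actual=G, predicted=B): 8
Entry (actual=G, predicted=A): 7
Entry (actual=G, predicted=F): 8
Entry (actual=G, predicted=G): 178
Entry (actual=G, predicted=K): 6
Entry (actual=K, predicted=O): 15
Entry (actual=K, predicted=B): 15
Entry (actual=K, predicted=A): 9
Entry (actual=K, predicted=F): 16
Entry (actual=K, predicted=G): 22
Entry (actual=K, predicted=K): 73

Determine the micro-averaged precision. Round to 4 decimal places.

0.6716

Micro-averaging pools counts across classes: ΣTP=810, ΣFP=396, ΣFN=396.
Micro-precision = TP/(TP+FP) on pooled counts = 0.6716 (equals overall accuracy in single-label multiclass).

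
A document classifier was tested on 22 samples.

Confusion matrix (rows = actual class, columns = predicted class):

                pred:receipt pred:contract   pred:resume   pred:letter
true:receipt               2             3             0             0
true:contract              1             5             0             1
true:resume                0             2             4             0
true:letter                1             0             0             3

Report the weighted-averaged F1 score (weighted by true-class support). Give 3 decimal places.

0.643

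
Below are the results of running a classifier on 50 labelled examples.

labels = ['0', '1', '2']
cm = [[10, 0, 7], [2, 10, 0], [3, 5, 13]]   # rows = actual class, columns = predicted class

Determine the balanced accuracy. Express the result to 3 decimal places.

Balanced accuracy = mean of per-class recall.
  0: recall = 10/17 = 0.5882
  1: recall = 10/12 = 0.8333
  2: recall = 13/21 = 0.6190
Mean = (0.5882 + 0.8333 + 0.6190) / 3 = 0.680

0.680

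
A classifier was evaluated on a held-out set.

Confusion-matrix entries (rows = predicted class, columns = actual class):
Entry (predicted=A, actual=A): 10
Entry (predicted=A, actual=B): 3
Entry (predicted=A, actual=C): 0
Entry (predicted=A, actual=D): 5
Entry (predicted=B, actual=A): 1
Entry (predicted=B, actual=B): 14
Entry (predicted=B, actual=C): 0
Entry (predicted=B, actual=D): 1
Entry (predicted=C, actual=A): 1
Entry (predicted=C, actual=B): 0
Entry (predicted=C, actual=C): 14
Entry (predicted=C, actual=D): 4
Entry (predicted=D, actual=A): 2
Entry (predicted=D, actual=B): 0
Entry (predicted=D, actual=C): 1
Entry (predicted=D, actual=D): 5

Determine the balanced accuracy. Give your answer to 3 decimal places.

Balanced accuracy = mean of per-class recall.
  A: recall = 10/14 = 0.7143
  B: recall = 14/17 = 0.8235
  C: recall = 14/15 = 0.9333
  D: recall = 5/15 = 0.3333
Mean = (0.7143 + 0.8235 + 0.9333 + 0.3333) / 4 = 0.701

0.701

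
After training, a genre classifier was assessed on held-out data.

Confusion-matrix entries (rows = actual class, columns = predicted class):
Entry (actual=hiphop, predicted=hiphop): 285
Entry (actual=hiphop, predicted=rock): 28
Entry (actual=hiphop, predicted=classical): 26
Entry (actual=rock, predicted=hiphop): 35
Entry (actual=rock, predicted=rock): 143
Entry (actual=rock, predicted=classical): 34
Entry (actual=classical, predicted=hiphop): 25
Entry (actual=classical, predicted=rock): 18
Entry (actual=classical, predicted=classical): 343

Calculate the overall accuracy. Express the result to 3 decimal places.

0.823

Accuracy = trace / total = (285+143+343=771) / 937 = 771/937 = 0.823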